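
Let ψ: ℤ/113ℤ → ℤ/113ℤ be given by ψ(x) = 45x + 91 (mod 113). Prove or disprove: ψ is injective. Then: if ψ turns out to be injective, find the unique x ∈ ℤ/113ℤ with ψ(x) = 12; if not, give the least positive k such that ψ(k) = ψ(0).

Recall that ψ is injective when ψ(a) = ψ(b) forces a = b.
Suppose ψ(a) = ψ(b) in ℤ/113ℤ. Then 45a + 91 ≡ 45b + 91 (mod 113), so 45(a − b) ≡ 0 (mod 113).
Since gcd(45, 113) = 1, 45 is invertible modulo 113, hence a − b ≡ 0 (mod 113), i.e. a = b.
So ψ is injective.
We now compute 45⁻¹ mod 113 explicitly. Euclid's algorithm: 113 = 2·45 + 23, 45 = 1·23 + 22, 23 = 1·22 + 1; back-substituting gives 1 = 108·45 − 43·113, so 45⁻¹ ≡ 108 (mod 113).
Since ψ is injective, we compute ψ⁻¹(12): solve 45x + 91 ≡ 12 (mod 113), i.e. 45x ≡ 34 (mod 113).
Multiplying by 45⁻¹ = 108 gives x ≡ 108·34 = 3672 = 32·113 + 56 ≡ 56 (mod 113).
Check: ψ(56) = 45·56 + 91 = 2611 = 23·113 + 12 ≡ 12 (mod 113).

56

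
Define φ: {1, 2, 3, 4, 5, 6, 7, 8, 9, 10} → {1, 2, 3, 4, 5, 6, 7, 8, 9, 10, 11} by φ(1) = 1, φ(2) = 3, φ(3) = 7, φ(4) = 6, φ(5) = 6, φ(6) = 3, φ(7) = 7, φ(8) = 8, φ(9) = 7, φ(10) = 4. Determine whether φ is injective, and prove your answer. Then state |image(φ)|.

φ(4) = 6 = φ(5) with 4 ≠ 5, so φ is not injective.
The image of φ is {1, 3, 4, 6, 7, 8}, which has 6 elements.

6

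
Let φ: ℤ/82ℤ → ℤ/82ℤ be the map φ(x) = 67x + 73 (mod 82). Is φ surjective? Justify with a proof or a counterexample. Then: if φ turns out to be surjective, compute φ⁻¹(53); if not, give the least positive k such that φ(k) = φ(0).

56

By definition, surjectivity means every element of the codomain has a preimage under φ.
Since gcd(67, 82) = 1, 67 is invertible modulo 82. Euclid's algorithm: 82 = 1·67 + 15, 67 = 4·15 + 7, 15 = 2·7 + 1; back-substituting gives 1 = 71·67 − 58·82, so 67⁻¹ ≡ 71 (mod 82).
For any y ∈ ℤ/82ℤ, x = 71(y − 73) mod 82 satisfies φ(x) = 67·71(y − 73) + 73 ≡ y (since 67·71 ≡ 1 mod 82). So every y has a preimage.
Therefore φ is surjective.
Since φ is surjective, we find φ⁻¹(53): we need 67x ≡ 53 − 73 ≡ 62 (mod 82). Using 67⁻¹ = 71: x ≡ 71·62 = 4402 = 53·82 + 56, so x = 56.
Check: φ(56) = 67·56 + 73 = 3825 = 46·82 + 53 ≡ 53 (mod 82).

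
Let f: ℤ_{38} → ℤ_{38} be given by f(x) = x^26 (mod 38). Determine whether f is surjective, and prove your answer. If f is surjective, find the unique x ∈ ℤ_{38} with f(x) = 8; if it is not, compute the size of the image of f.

f(18): Repeated squaring mod 38: 18^1 ≡ 18, 18^2 ≡ 18² = 324 ≡ 20, 18^4 ≡ 20² = 400 ≡ 20, 18^8 ≡ 20² = 400 ≡ 20, 18^16 ≡ 20² = 400 ≡ 20. Since 26 = 16 + 8 + 2, 18^26 ≡ 20·20·20: 20·20 = 400 ≡ 20, then 20·20 = 400 ≡ 20. So 18^26 ≡ 20 (mod 38).
f(20): Repeated squaring mod 38: 20^1 ≡ 20, 20^2 ≡ 20² = 400 ≡ 20, 20^4 ≡ 20² = 400 ≡ 20, 20^8 ≡ 20² = 400 ≡ 20, 20^16 ≡ 20² = 400 ≡ 20. Since 26 = 16 + 8 + 2, 20^26 ≡ 20·20·20: 20·20 = 400 ≡ 20, then 20·20 = 400 ≡ 20. So 20^26 ≡ 20 (mod 38).
So f(18) = f(20) = 20 while 18 ≠ 20, hence f is not injective.
A non-injective map from the 38-element set ℤ_{38} to itself takes at most 37 distinct values, so it cannot be surjective. So f is not surjective.
Since f is not surjective, we determine |image(f)|. Computing x^26 mod 38 for each x (by repeated squaring, reducing mod 38 at every step), the values f(0), f(1), …, f(37) are: 0, 1, 28, 25, 24, 23, 16, 11, 26, 17, 36, 7, 30, 35, 4, 5, 6, 9, 20, 19, 20, 9, 6, 5, 4, 35, 30, 7, 36, 17, 26, 11, 16, 23, 24, 25, 28, 1.
The distinct values are {0, 1, 4, 5, 6, 7, 9, 11, 16, 17, 19, 20, 23, 24, 25, 26, 28, 30, 35, 36}; there are 20 of them.

20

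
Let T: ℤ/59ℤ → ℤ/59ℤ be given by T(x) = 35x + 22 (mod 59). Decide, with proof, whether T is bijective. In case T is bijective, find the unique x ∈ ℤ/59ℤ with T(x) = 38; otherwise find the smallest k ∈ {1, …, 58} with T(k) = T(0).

19

Recall: injectivity means: for all a, b in the domain, T(a) = T(b) implies a = b.
If T(a) = T(b), then 35a ≡ 35b (mod 59). Because gcd(35, 59) = 1, we may cancel 35 to get a ≡ b (mod 59).
We now compute 35⁻¹ mod 59 explicitly. Euclid's algorithm: 59 = 1·35 + 24, 35 = 1·24 + 11, 24 = 2·11 + 2, 11 = 5·2 + 1; back-substituting gives 1 = 27·35 − 16·59, so 35⁻¹ ≡ 27 (mod 59).
For any y ∈ ℤ/59ℤ, x = 27(y − 22) mod 59 satisfies T(x) = 35·27(y − 22) + 22 ≡ y (since 35·27 ≡ 1 mod 59). So every y has a preimage.
Therefore T is bijective.
Since T is bijective, we find T⁻¹(38): we need 35x ≡ 38 − 22 ≡ 16 (mod 59). Using 35⁻¹ = 27: x ≡ 27·16 = 432 = 7·59 + 19, so x = 19.
Check: T(19) = 35·19 + 22 = 687 = 11·59 + 38 ≡ 38 (mod 59).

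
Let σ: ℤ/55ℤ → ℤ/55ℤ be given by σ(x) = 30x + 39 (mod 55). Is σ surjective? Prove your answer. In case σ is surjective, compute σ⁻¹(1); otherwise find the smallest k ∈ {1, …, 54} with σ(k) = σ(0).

11

Since gcd(30, 55) = 5, we have 30x ≡ 0 (mod 5) for all x, so σ(x) ≡ 4 (mod 5).
But 0 ≢ 4 (mod 5), so 0 ∈ ℤ/55ℤ has no preimage. Therefore σ is not surjective.
Since σ is not surjective, we find the least positive k with σ(k) = σ(0): this means 30k ≡ 0 (mod 55), i.e. 55 ∣ 30k. Since gcd(30, 55) = 5, dividing through by 5 this holds exactly when 11 ∣ 6k, and as gcd(6, 11) = 1, exactly when 11 ∣ k.
The smallest positive such k is 11.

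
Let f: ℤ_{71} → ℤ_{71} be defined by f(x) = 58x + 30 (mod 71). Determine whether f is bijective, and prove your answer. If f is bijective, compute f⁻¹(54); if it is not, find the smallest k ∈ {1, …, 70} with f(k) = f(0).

20

If f(x_1) = f(x_2), then 58x_1 ≡ 58x_2 (mod 71). Because gcd(58, 71) = 1, we may cancel 58 to get x_1 ≡ x_2 (mod 71).
We now compute 58⁻¹ mod 71 explicitly. Euclid's algorithm: 71 = 1·58 + 13, 58 = 4·13 + 6, 13 = 2·6 + 1; back-substituting gives 1 = 60·58 − 49·71, so 58⁻¹ ≡ 60 (mod 71).
Then y ↦ 60(y − 30) is a two-sided inverse to f, so every y ∈ ℤ_{71} has a preimage.
Thus f is bijective.
Since f is bijective, we find f⁻¹(54): we need 58x ≡ 54 − 30 ≡ 24 (mod 71). Using 58⁻¹ = 60: x ≡ 60·24 = 1440 = 20·71 + 20, so x = 20.
Check: f(20) = 58·20 + 30 = 1190 = 16·71 + 54 ≡ 54 (mod 71).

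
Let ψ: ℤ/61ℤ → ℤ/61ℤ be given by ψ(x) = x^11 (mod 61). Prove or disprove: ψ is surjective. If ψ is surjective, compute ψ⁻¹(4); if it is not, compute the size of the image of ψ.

Since 61 is prime, the nonzero elements of ℤ/61ℤ form a cyclic group of order 60.
As gcd(11, 60) = 1, raising to the 11th power is a bijection on this group: if a^11 ≡ b^11 then (ab^{−1})^11 = 1, and the only element of order dividing gcd(11, 60) = 1 is 1, so a = b.
With ψ(0) = 0 this makes ψ injective on all of ℤ/61ℤ, hence bijective (finite equal-size domain and codomain). In particular ψ is surjective.
Since ψ is surjective, we find the preimage of 4. The inverse of x ↦ x^11 on (ℤ/61ℤ)^× is x ↦ x^11, because 11·11 = 121 = 2·60 + 1 ≡ 1 (mod 60) and x^{60} = 1 for x ≠ 0 (Fermat). So ψ⁻¹(4) = 4^11 mod 61.
Repeated squaring mod 61: 4^1 ≡ 4, 4^2 ≡ 4² = 16, 4^4 ≡ 16² = 256 ≡ 12, 4^8 ≡ 12² = 144 ≡ 22. Since 11 = 8 + 2 + 1, 4^11 ≡ 22·16·4: 22·16 = 352 ≡ 47, then 47·4 = 188 ≡ 5. So 4^11 ≡ 5 (mod 61).
Hence ψ⁻¹(4) = 5.

5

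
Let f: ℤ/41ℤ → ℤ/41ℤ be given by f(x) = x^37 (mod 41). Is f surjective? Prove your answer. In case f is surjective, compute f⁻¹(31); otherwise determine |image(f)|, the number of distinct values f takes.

Since 41 is prime, the nonzero elements of ℤ/41ℤ form a cyclic group of order 40.
As gcd(37, 40) = 1, raising to the 37th power is a bijection on this group: if u^37 ≡ v^37 then (uv^{−1})^37 = 1, and the only element of order dividing gcd(37, 40) = 1 is 1, so u = v.
With f(0) = 0 this makes f injective on all of ℤ/41ℤ, hence bijective (finite equal-size domain and codomain). In particular f is surjective.
Since f is surjective, we find the preimage of 31. The inverse of x ↦ x^37 on (ℤ/41ℤ)^× is x ↦ x^13, because 37·13 = 481 = 12·40 + 1 ≡ 1 (mod 40) and x^{40} = 1 for x ≠ 0 (Fermat). So f⁻¹(31) = 31^13 mod 41.
Repeated squaring mod 41: 31^1 ≡ 31, 31^2 ≡ 31² = 961 ≡ 18, 31^4 ≡ 18² = 324 ≡ 37, 31^8 ≡ 37² = 1369 ≡ 16. Since 13 = 8 + 4 + 1, 31^13 ≡ 16·37·31: 16·37 = 592 ≡ 18, then 18·31 = 558 ≡ 25. So 31^13 ≡ 25 (mod 41).
Hence f⁻¹(31) = 25.

25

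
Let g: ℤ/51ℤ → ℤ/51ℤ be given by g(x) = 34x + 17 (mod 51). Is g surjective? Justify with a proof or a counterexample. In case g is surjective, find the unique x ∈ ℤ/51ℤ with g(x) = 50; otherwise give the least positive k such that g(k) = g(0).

Since gcd(34, 51) = 17, we have 34x ≡ 0 (mod 17) for all x, so g(x) ≡ 0 (mod 17).
But 1 ≢ 0 (mod 17), so 1 ∈ ℤ/51ℤ has no preimage. Hence g is not surjective.
Since g is not surjective, we find the least positive k with g(k) = g(0): this means 34k ≡ 0 (mod 51), i.e. 51 ∣ 34k. Since gcd(34, 51) = 17, dividing through by 17 this holds exactly when 3 ∣ 2k, and as gcd(2, 3) = 1, exactly when 3 ∣ k.
The smallest positive such k is 3.

3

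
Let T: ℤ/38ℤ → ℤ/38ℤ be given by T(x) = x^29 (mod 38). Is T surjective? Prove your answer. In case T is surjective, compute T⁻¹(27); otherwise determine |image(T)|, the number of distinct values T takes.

31

Computing x^29 mod 38 for each x (by repeated squaring, reducing mod 38 at every step), the values T(0), T(1), …, T(37) are: 0, 1, 34, 29, 16, 25, 36, 11, 12, 5, 14, 7, 8, 21, 32, 3, 28, 23, 18, 19, 20, 15, 10, 35, 6, 17, 30, 31, 24, 33, 26, 27, 2, 13, 22, 9, 4, 37.
Every element of ℤ/38ℤ appears exactly once in this list, so T is a bijection, and in particular surjective.
Since T is surjective, we read off the preimage of 27 from the same table: T(31) = 27, so T⁻¹(27) = 31.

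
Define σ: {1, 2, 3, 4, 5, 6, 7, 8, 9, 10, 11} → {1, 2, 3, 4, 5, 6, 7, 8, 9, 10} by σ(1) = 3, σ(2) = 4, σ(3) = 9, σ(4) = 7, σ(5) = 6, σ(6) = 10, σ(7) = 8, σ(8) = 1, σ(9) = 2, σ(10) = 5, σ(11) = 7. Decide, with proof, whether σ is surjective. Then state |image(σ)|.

Every element of the codomain has a preimage: 1 = σ(8), 2 = σ(9), 3 = σ(1), 4 = σ(2), 5 = σ(10), 6 = σ(5), 7 = σ(4), 8 = σ(7), 9 = σ(3), 10 = σ(6).
Thus σ is surjective.
The image of σ is {1, 2, 3, 4, 5, 6, 7, 8, 9, 10}, which has 10 elements.

10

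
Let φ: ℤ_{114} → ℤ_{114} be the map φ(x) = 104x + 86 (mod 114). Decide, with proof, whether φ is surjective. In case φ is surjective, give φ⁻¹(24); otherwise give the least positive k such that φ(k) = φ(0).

Since gcd(104, 114) = 2, we have 104x ≡ 0 (mod 2) for all x, so φ(x) ≡ 0 (mod 2).
But 1 ≢ 0 (mod 2), so 1 ∈ ℤ_{114} has no preimage. So φ is not surjective.
Since φ is not surjective, we find the least positive k with φ(k) = φ(0): this means 104k ≡ 0 (mod 114), i.e. 114 ∣ 104k. Since gcd(104, 114) = 2, dividing through by 2 this holds exactly when 57 ∣ 52k, and as gcd(52, 57) = 1, exactly when 57 ∣ k.
The smallest positive such k is 57.

57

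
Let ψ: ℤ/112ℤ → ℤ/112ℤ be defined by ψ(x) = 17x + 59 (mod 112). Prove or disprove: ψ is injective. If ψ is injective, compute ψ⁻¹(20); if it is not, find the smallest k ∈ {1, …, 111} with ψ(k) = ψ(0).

57

Suppose ψ(u) = ψ(v) in ℤ/112ℤ. Then 17u + 59 ≡ 17v + 59 (mod 112), so 17(u − v) ≡ 0 (mod 112).
Since gcd(17, 112) = 1, 17 is invertible modulo 112, therefore u − v ≡ 0 (mod 112), i.e. u = v.
So ψ is injective.
We now compute 17⁻¹ mod 112 explicitly. Euclid's algorithm: 112 = 6·17 + 10, 17 = 1·10 + 7, 10 = 1·7 + 3, 7 = 2·3 + 1; back-substituting gives 1 = 33·17 − 5·112, so 17⁻¹ ≡ 33 (mod 112).
Since ψ is injective, we find ψ⁻¹(20): we need 17x ≡ 20 − 59 ≡ 73 (mod 112). Using 17⁻¹ = 33: x ≡ 33·73 = 2409 = 21·112 + 57, so x = 57.
Check: ψ(57) = 17·57 + 59 = 1028 = 9·112 + 20 ≡ 20 (mod 112).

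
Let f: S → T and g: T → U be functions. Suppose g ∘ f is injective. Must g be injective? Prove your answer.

not injective

No. Take S = {0}, T = {0, 1}, U = {0, 1}, f(a) = a for each a ∈ S, and g(b) = 0 if b ∈ {0, 1} else g(b) = b.
Then g ∘ f = f is injective (S ⊂ T and f is the inclusion), but g(0) = g(1) = 0 with 0 ≠ 1, so g is not injective.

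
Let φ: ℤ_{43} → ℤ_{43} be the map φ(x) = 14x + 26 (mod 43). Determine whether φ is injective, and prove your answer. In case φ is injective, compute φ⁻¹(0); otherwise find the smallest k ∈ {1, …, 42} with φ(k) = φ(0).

Suppose φ(s) = φ(t) in ℤ_{43}. Then 14s + 26 ≡ 14t + 26 (mod 43), hence 14(s − t) ≡ 0 (mod 43).
Since gcd(14, 43) = 1, 14 is invertible modulo 43, therefore s − t ≡ 0 (mod 43), i.e. s = t.
So φ is injective.
We now compute 14⁻¹ mod 43 explicitly. Euclid's algorithm: 43 = 3·14 + 1; back-substituting gives 1 = 40·14 − 13·43, so 14⁻¹ ≡ 40 (mod 43).
Since φ is injective, we compute φ⁻¹(0): solve 14x + 26 ≡ 0 (mod 43), i.e. 14x ≡ 17 (mod 43).
Multiplying by 14⁻¹ = 40 gives x ≡ 40·17 = 680 = 15·43 + 35 ≡ 35 (mod 43).
Check: φ(35) = 14·35 + 26 = 516 = 12·43 + 0 ≡ 0 (mod 43).

35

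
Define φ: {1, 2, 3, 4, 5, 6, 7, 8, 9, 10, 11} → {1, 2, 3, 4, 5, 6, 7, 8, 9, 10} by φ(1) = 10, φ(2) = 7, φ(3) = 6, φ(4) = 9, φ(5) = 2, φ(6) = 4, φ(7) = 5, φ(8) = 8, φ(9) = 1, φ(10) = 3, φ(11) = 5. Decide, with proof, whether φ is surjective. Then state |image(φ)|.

Every element of the codomain has a preimage: 1 = φ(9), 2 = φ(5), 3 = φ(10), 4 = φ(6), 5 = φ(7), 6 = φ(3), 7 = φ(2), 8 = φ(8), 9 = φ(4), 10 = φ(1).
So φ is surjective.
The image of φ is {1, 2, 3, 4, 5, 6, 7, 8, 9, 10}, which has 10 elements.

10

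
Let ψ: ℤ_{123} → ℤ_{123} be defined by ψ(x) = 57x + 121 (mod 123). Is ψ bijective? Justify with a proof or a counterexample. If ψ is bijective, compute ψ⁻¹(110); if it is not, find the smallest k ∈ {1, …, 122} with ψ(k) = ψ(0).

We have gcd(57, 123) = 3 > 1. Taking a = 0 and b = 41: ψ(0) = 121 and ψ(41) = 57·41 + 121 = 2458 ≡ 121 (mod 123).
So ψ(0) = ψ(41) while 0 ≠ 41, thus ψ is not injective, hence not bijective.
Since ψ is not bijective, we find the least positive k with ψ(k) = ψ(0): this means 57k ≡ 0 (mod 123), i.e. 123 ∣ 57k. Since gcd(57, 123) = 3, dividing through by 3 this holds exactly when 41 ∣ 19k, and as gcd(19, 41) = 1, exactly when 41 ∣ k.
The smallest positive such k is 41.

41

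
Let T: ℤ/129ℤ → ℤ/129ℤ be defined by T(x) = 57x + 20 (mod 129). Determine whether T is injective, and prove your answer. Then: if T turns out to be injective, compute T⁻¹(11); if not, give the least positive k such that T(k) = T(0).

43

By definition, T is injective when T(s) = T(t) forces s = t.
We have gcd(57, 129) = 3 > 1. Taking s = 0 and t = 43: T(0) = 20 and T(43) = 57·43 + 20 = 2471 ≡ 20 (mod 129).
So T(0) = T(43) while 0 ≠ 43, hence T is not injective.
Since T is not injective, we find the least positive k with T(k) = T(0): this means 57k ≡ 0 (mod 129), i.e. 129 ∣ 57k. Since gcd(57, 129) = 3, dividing through by 3 this holds exactly when 43 ∣ 19k, and as gcd(19, 43) = 1, exactly when 43 ∣ k.
The smallest positive such k is 43.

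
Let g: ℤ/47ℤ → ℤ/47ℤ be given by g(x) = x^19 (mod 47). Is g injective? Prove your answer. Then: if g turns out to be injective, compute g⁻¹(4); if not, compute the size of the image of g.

27

Since 47 is prime, the nonzero elements of ℤ/47ℤ form a cyclic group of order 46.
As gcd(19, 46) = 1, raising to the 19th power is a bijection on this group: if s^19 ≡ t^19 then (st^{−1})^19 = 1, and the only element of order dividing gcd(19, 46) = 1 is 1, so s = t.
With g(0) = 0 this makes g injective on all of ℤ/47ℤ, hence bijective (finite equal-size domain and codomain). In particular g is injective.
Since g is injective, we find the preimage of 4. The inverse of x ↦ x^19 on (ℤ/47ℤ)^× is x ↦ x^17, because 19·17 = 323 = 7·46 + 1 ≡ 1 (mod 46) and x^{46} = 1 for x ≠ 0 (Fermat). So g⁻¹(4) = 4^17 mod 47.
Repeated squaring mod 47: 4^1 ≡ 4, 4^2 ≡ 4² = 16, 4^4 ≡ 16² = 256 ≡ 21, 4^8 ≡ 21² = 441 ≡ 18, 4^16 ≡ 18² = 324 ≡ 42. Since 17 = 16 + 1, 4^17 ≡ 42·4: 42·4 = 168 ≡ 27. So 4^17 ≡ 27 (mod 47).
Hence g⁻¹(4) = 27.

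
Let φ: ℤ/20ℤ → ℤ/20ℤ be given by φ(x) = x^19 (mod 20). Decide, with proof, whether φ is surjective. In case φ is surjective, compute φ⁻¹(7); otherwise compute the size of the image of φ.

φ(0) = 0^19 = 0.
φ(10): Repeated squaring mod 20: 10^1 ≡ 10, 10^2 ≡ 10² = 100 ≡ 0, 10^4 ≡ 0² = 0, 10^8 ≡ 0² = 0, 10^16 ≡ 0² = 0. Since 19 = 16 + 2 + 1, 10^19 ≡ 0·0·10: 0·0 = 0, then 0·10 = 0. So 10^19 ≡ 0 (mod 20).
So φ(0) = φ(10) = 0 while 0 ≠ 10, therefore φ is not injective.
A non-injective map from the 20-element set ℤ/20ℤ to itself takes at most 19 distinct values, so it cannot be surjective. Thus φ is not surjective.
Since φ is not surjective, we determine |image(φ)|. Computing x^19 mod 20 for each x (by repeated squaring, reducing mod 20 at every step), the values φ(0), φ(1), …, φ(19) are: 0, 1, 8, 7, 4, 5, 16, 3, 12, 9, 0, 11, 8, 17, 4, 15, 16, 13, 12, 19.
The distinct values are {0, 1, 3, 4, 5, 7, 8, 9, 11, 12, 13, 15, 16, 17, 19}; there are 15 of them.

15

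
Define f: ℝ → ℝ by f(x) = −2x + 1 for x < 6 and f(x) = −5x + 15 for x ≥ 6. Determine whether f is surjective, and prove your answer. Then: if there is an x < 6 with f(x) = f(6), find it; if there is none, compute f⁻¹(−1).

Both pieces are strictly decreasing (slopes −2 and −5), so each is injective on its own interval.
The left piece maps (−∞, 6) onto (−11, ∞); the right piece maps [6, ∞) onto (−∞, −15].
The union (−11, ∞) ∪ (−∞, −15] omits the interval between −11 and −15; in particular −11 has no preimage. So f is not surjective.
Because the two images are disjoint, no x < 6 has f(x) = f(6), so we compute f⁻¹(−1): −1 lies in (−11, ∞), so solve −2x + 1 = −1: x = (−1 − 1)/(−2) = 1.

1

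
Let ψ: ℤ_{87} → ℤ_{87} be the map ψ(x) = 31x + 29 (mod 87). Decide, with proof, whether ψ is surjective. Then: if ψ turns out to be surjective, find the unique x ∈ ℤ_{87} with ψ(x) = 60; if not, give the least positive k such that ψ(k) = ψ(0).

By definition, ψ is surjective if every y in the codomain equals ψ(x) for some x in the domain.
Since gcd(31, 87) = 1, 31 is invertible modulo 87. Euclid's algorithm: 87 = 2·31 + 25, 31 = 1·25 + 6, 25 = 4·6 + 1; back-substituting gives 1 = 73·31 − 26·87, so 31⁻¹ ≡ 73 (mod 87).
Then y ↦ 73(y − 29) is a two-sided inverse to ψ, so every y ∈ ℤ_{87} has a preimage.
Hence ψ is surjective.
Since ψ is surjective, we find ψ⁻¹(60): we need 31x ≡ 60 − 29 ≡ 31 (mod 87). Using 31⁻¹ = 73: x ≡ 73·31 = 2263 = 26·87 + 1, so x = 1.
Check: ψ(1) = 31·1 + 29 = 60 ≡ 60 (mod 87).

1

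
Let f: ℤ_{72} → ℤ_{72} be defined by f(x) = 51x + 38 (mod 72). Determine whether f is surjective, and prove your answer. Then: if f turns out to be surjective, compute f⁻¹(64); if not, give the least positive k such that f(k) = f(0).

Since gcd(51, 72) = 3, we have 51x ≡ 0 (mod 3) for all x, so f(x) ≡ 2 (mod 3).
But 0 ≢ 2 (mod 3), so 0 ∈ ℤ_{72} has no preimage. Hence f is not surjective.
Since f is not surjective, we find the least positive k with f(k) = f(0): this means 51k ≡ 0 (mod 72), i.e. 72 ∣ 51k. Since gcd(51, 72) = 3, dividing through by 3 this holds exactly when 24 ∣ 17k, and as gcd(17, 24) = 1, exactly when 24 ∣ k.
The smallest positive such k is 24.

24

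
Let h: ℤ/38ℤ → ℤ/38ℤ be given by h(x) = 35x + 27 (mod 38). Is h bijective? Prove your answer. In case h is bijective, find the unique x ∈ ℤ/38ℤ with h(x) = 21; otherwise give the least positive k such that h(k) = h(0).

2

If h(s) = h(t), then 35s ≡ 35t (mod 38). Because gcd(35, 38) = 1, we may cancel 35 to get s ≡ t (mod 38).
We now compute 35⁻¹ mod 38 explicitly. Euclid's algorithm: 38 = 1·35 + 3, 35 = 11·3 + 2, 3 = 1·2 + 1; back-substituting gives 1 = 25·35 − 23·38, so 35⁻¹ ≡ 25 (mod 38).
For any y ∈ ℤ/38ℤ, x = 25(y − 27) mod 38 satisfies h(x) = 35·25(y − 27) + 27 ≡ y (since 35·25 ≡ 1 mod 38). So every y has a preimage.
Therefore h is bijective.
Since h is bijective, we find h⁻¹(21): we need 35x ≡ 21 − 27 ≡ 32 (mod 38). Using 35⁻¹ = 25: x ≡ 25·32 = 800 = 21·38 + 2, so x = 2.
Check: h(2) = 35·2 + 27 = 97 = 2·38 + 21 ≡ 21 (mod 38).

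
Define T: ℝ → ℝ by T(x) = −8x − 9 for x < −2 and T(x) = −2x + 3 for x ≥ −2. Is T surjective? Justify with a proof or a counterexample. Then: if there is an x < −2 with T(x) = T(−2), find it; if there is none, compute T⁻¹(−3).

Both pieces are strictly decreasing (slopes −8 and −2), so each is injective on its own interval.
The left piece maps (−∞, −2) onto (7, ∞); the right piece maps [−2, ∞) onto (−∞, 7].
These images together cover ℝ, so T is surjective.
Because the two images are disjoint, no x < −2 has T(x) = T(−2), so we compute T⁻¹(−3): −3 lies in (−∞, 7], so solve −2x + 3 = −3: x = (−3 − 3)/(−2) = 3.

3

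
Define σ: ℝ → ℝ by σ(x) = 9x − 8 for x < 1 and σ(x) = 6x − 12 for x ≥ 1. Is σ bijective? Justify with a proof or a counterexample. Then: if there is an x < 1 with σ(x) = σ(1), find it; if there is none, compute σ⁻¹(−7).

Both pieces are strictly increasing (slopes 9 and 6), so each is injective on its own interval.
The left piece maps (−∞, 1) onto (−∞, 1); the right piece maps [1, ∞) onto [−6, ∞).
These images overlap. In particular σ(1) = −6 (right piece), and solving 9x − 8 = −6 on the left piece gives x = 2/9 < 1.
So σ(2/9) = σ(1) with 2/9 ≠ 1, and σ is not injective, hence not bijective. This x = 2/9 is the requested value below 1.

2/9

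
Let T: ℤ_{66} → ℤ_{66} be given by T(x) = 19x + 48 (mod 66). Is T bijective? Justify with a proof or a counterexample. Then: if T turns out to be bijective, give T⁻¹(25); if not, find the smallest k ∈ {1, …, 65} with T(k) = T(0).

37

By definition, T is injective if T(u) = T(v) implies u = v.
Suppose T(u) = T(v) in ℤ_{66}. Then 19u + 48 ≡ 19v + 48 (mod 66), so 19(u − v) ≡ 0 (mod 66).
Since gcd(19, 66) = 1, 19 is invertible modulo 66, so u − v ≡ 0 (mod 66), i.e. u = v.
We now compute 19⁻¹ mod 66 explicitly. Euclid's algorithm: 66 = 3·19 + 9, 19 = 2·9 + 1; back-substituting gives 1 = 7·19 − 2·66, so 19⁻¹ ≡ 7 (mod 66).
Then y ↦ 7(y − 48) is a two-sided inverse to T, so every y ∈ ℤ_{66} has a preimage.
Thus T is bijective.
Since T is bijective, we find T⁻¹(25): we need 19x ≡ 25 − 48 ≡ 43 (mod 66). Using 19⁻¹ = 7: x ≡ 7·43 = 301 = 4·66 + 37, so x = 37.
Check: T(37) = 19·37 + 48 = 751 = 11·66 + 25 ≡ 25 (mod 66).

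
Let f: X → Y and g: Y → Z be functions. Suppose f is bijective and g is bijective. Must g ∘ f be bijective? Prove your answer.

bijective

Injectivity: if g(f(u)) = g(f(v)) then f(u) = f(v) (g injective) so u = v (f injective).
Surjectivity: for c ∈ Z pick b with g(b) = c, then a with f(a) = b; then (g ∘ f)(a) = c.
Thus g ∘ f is bijective.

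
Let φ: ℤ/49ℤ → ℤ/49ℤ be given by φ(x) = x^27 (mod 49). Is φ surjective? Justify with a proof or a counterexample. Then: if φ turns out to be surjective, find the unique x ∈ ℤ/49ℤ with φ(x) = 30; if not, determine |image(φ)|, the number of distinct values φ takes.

φ(3): Repeated squaring mod 49: 3^1 ≡ 3, 3^2 ≡ 3² = 9, 3^4 ≡ 9² = 81 ≡ 32, 3^8 ≡ 32² = 1024 ≡ 44, 3^16 ≡ 44² = 1936 ≡ 25. Since 27 = 16 + 8 + 2 + 1, 3^27 ≡ 25·44·9·3: 25·44 = 1100 ≡ 22, then 22·9 = 198 ≡ 2, then 2·3 = 6. So 3^27 ≡ 6 (mod 49).
φ(5): Repeated squaring mod 49: 5^1 ≡ 5, 5^2 ≡ 5² = 25, 5^4 ≡ 25² = 625 ≡ 37, 5^8 ≡ 37² = 1369 ≡ 46, 5^16 ≡ 46² = 2116 ≡ 9. Since 27 = 16 + 8 + 2 + 1, 5^27 ≡ 9·46·25·5: 9·46 = 414 ≡ 22, then 22·25 = 550 ≡ 11, then 11·5 = 55 ≡ 6. So 5^27 ≡ 6 (mod 49).
So φ(3) = φ(5) = 6 while 3 ≠ 5, hence φ is not injective.
A non-injective map from the 49-element set ℤ/49ℤ to itself takes at most 48 distinct values, so it cannot be surjective. Therefore φ is not surjective.
Since φ is not surjective, we determine |image(φ)|. Computing x^27 mod 49 for each x (by repeated squaring, reducing mod 49 at every step), the values φ(0), φ(1), …, φ(48) are: 0, 1, 15, 6, 29, 6, 41, 0, 43, 36, 41, 15, 27, 34, 0, 36, 8, 27, 1, 48, 27, 0, 29, 29, 13, 36, 20, 20, 0, 22, 1, 48, 22, 41, 13, 0, 15, 22, 34, 8, 13, 6, 0, 8, 43, 20, 43, 34, 48.
The distinct values are {0, 1, 6, 8, 13, 15, 20, 22, 27, 29, 34, 36, 41, 43, 48}; there are 15 of them.

15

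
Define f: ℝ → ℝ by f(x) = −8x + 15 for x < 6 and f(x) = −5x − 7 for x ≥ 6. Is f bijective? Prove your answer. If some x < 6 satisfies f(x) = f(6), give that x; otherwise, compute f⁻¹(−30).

Both pieces are strictly decreasing (slopes −8 and −5), so each is injective on its own interval.
The left piece maps (−∞, 6) onto (−33, ∞); the right piece maps [6, ∞) onto (−∞, −37].
The images leave a gap (−33 has no preimage), so f is not surjective, hence not bijective.
Because the two images are disjoint, no x < 6 has f(x) = f(6), so we compute f⁻¹(−30): −30 lies in (−33, ∞), so solve −8x + 15 = −30: x = (−30 − 15)/(−8) = 45/8.

45/8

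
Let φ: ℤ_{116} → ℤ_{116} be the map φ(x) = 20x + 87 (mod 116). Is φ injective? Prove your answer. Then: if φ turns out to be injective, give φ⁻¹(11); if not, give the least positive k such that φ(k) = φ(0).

29

Recall: φ is injective when φ(u) = φ(v) forces u = v.
We have gcd(20, 116) = 4 > 1. Taking u = 0 and v = 29: φ(0) = 87 and φ(29) = 20·29 + 87 = 667 ≡ 87 (mod 116).
So φ(0) = φ(29) while 0 ≠ 29, therefore φ is not injective.
Since φ is not injective, we find the least positive k with φ(k) = φ(0): this means 20k ≡ 0 (mod 116), i.e. 116 ∣ 20k. Since gcd(20, 116) = 4, dividing through by 4 this holds exactly when 29 ∣ 5k, and as gcd(5, 29) = 1, exactly when 29 ∣ k.
The smallest positive such k is 29.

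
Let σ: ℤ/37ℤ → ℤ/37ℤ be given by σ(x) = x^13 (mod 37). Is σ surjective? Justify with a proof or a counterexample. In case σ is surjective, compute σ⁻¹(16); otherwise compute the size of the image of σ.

Since 37 is prime, the nonzero elements of ℤ/37ℤ form a cyclic group of order 36.
As gcd(13, 36) = 1, raising to the 13th power is a bijection on this group: if s^13 ≡ t^13 then (st^{−1})^13 = 1, and the only element of order dividing gcd(13, 36) = 1 is 1, so s = t.
With σ(0) = 0 this makes σ injective on all of ℤ/37ℤ, hence bijective (finite equal-size domain and codomain). In particular σ is surjective.
Since σ is surjective, we find the preimage of 16. The inverse of x ↦ x^13 on (ℤ/37ℤ)^× is x ↦ x^25, because 13·25 = 325 = 9·36 + 1 ≡ 1 (mod 36) and x^{36} = 1 for x ≠ 0 (Fermat). So σ⁻¹(16) = 16^25 mod 37.
Repeated squaring mod 37: 16^1 ≡ 16, 16^2 ≡ 16² = 256 ≡ 34, 16^4 ≡ 34² = 1156 ≡ 9, 16^8 ≡ 9² = 81 ≡ 7, 16^16 ≡ 7² = 49 ≡ 12. Since 25 = 16 + 8 + 1, 16^25 ≡ 12·7·16: 12·7 = 84 ≡ 10, then 10·16 = 160 ≡ 12. So 16^25 ≡ 12 (mod 37).
Hence σ⁻¹(16) = 12.

12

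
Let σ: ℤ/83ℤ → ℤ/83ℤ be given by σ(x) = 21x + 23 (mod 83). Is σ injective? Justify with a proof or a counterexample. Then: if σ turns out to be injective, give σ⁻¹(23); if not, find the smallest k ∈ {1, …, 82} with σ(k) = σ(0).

If σ(s) = σ(t), then 21s ≡ 21t (mod 83). Because gcd(21, 83) = 1, we may cancel 21 to get s ≡ t (mod 83).
Therefore σ is injective.
We now compute 21⁻¹ mod 83 explicitly. Euclid's algorithm: 83 = 3·21 + 20, 21 = 1·20 + 1; back-substituting gives 1 = 4·21 − 1·83, so 21⁻¹ ≡ 4 (mod 83).
Since σ is injective, we find σ⁻¹(23): we need 21x ≡ 23 − 23 ≡ 0 (mod 83). Using 21⁻¹ = 4: x ≡ 4·0 = 0, so x = 0.
Check: σ(0) = 21·0 + 23 = 23 ≡ 23 (mod 83).

0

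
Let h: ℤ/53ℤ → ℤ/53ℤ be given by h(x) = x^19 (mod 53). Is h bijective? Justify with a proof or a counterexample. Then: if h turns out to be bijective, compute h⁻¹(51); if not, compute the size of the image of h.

Since 53 is prime, the nonzero elements of ℤ/53ℤ form a cyclic group of order 52.
As gcd(19, 52) = 1, raising to the 19th power is a bijection on this group: if u^19 ≡ v^19 then (uv^{−1})^19 = 1, and the only element of order dividing gcd(19, 52) = 1 is 1, so u = v.
With h(0) = 0 this makes h injective on all of ℤ/53ℤ, hence bijective (finite equal-size domain and codomain). In particular h is bijective.
Since h is bijective, we find the preimage of 51. The inverse of x ↦ x^19 on (ℤ/53ℤ)^× is x ↦ x^11, because 19·11 = 209 = 4·52 + 1 ≡ 1 (mod 52) and x^{52} = 1 for x ≠ 0 (Fermat). So h⁻¹(51) = 51^11 mod 53.
Repeated squaring mod 53: 51^1 ≡ 51, 51^2 ≡ 51² = 2601 ≡ 4, 51^4 ≡ 4² = 16, 51^8 ≡ 16² = 256 ≡ 44. Since 11 = 8 + 2 + 1, 51^11 ≡ 44·4·51: 44·4 = 176 ≡ 17, then 17·51 = 867 ≡ 19. So 51^11 ≡ 19 (mod 53).
Hence h⁻¹(51) = 19.

19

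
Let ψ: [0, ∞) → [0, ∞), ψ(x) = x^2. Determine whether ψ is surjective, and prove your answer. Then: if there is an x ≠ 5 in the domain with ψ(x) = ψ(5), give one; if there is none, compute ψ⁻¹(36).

6

For any y ∈ [0, ∞), x = y^{1/2} ∈ [0, ∞) gives ψ(x) = y, so ψ is surjective.
Since x ↦ x^2 is strictly increasing on [0, ∞), it is injective there, so no x ≠ 5 in the domain has ψ(x) = ψ(5). We therefore compute ψ⁻¹(36) = 36^{1/2} = 6 (indeed 6^2 = 36).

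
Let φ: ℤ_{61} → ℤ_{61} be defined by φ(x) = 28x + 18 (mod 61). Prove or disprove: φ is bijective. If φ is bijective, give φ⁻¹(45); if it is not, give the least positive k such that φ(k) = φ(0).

Suppose φ(u) = φ(v) in ℤ_{61}. Then 28u + 18 ≡ 28v + 18 (mod 61), therefore 28(u − v) ≡ 0 (mod 61).
Since gcd(28, 61) = 1, 28 is invertible modulo 61, so u − v ≡ 0 (mod 61), i.e. u = v.
We now compute 28⁻¹ mod 61 explicitly. Euclid's algorithm: 61 = 2·28 + 5, 28 = 5·5 + 3, 5 = 1·3 + 2, 3 = 1·2 + 1; back-substituting gives 1 = 24·28 − 11·61, so 28⁻¹ ≡ 24 (mod 61).
For any y ∈ ℤ_{61}, x = 24(y − 18) mod 61 satisfies φ(x) = 28·24(y − 18) + 18 ≡ y (since 28·24 ≡ 1 mod 61). So every y has a preimage.
So φ is bijective.
Since φ is bijective, we compute φ⁻¹(45): solve 28x + 18 ≡ 45 (mod 61), i.e. 28x ≡ 27 (mod 61).
Multiplying by 28⁻¹ = 24 gives x ≡ 24·27 = 648 = 10·61 + 38 ≡ 38 (mod 61).
Check: φ(38) = 28·38 + 18 = 1082 = 17·61 + 45 ≡ 45 (mod 61).

38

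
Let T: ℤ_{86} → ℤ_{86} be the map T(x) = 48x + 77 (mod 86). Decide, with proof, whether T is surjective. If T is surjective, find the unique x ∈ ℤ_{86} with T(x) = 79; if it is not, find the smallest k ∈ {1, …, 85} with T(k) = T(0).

43

Recall: T is surjective if every y in the codomain equals T(x) for some x in the domain.
Since gcd(48, 86) = 2, we have 48x ≡ 0 (mod 2) for all x, so T(x) ≡ 1 (mod 2).
But 0 ≢ 1 (mod 2), so 0 ∈ ℤ_{86} has no preimage. Therefore T is not surjective.
Since T is not surjective, we find the least positive k with T(k) = T(0): this means 48k ≡ 0 (mod 86), i.e. 86 ∣ 48k. Since gcd(48, 86) = 2, dividing through by 2 this holds exactly when 43 ∣ 24k, and as gcd(24, 43) = 1, exactly when 43 ∣ k.
The smallest positive such k is 43.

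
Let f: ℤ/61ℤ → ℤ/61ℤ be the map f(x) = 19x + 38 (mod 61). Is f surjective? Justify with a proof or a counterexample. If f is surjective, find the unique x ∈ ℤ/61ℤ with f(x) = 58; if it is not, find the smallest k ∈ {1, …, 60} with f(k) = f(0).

Since gcd(19, 61) = 1, 19 is invertible modulo 61. Euclid's algorithm: 61 = 3·19 + 4, 19 = 4·4 + 3, 4 = 1·3 + 1; back-substituting gives 1 = 45·19 − 14·61, so 19⁻¹ ≡ 45 (mod 61).
For any y ∈ ℤ/61ℤ, x = 45(y − 38) mod 61 satisfies f(x) = 19·45(y − 38) + 38 ≡ y (since 19·45 ≡ 1 mod 61). So every y has a preimage.
So f is surjective.
Since f is surjective, we find f⁻¹(58): we need 19x ≡ 58 − 38 ≡ 20 (mod 61). Using 19⁻¹ = 45: x ≡ 45·20 = 900 = 14·61 + 46, so x = 46.
Check: f(46) = 19·46 + 38 = 912 = 14·61 + 58 ≡ 58 (mod 61).

46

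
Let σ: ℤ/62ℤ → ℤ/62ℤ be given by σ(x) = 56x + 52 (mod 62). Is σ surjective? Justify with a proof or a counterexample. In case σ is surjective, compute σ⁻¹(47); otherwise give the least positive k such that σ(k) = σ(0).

Since gcd(56, 62) = 2, we have 56x ≡ 0 (mod 2) for all x, so σ(x) ≡ 0 (mod 2).
But 1 ≢ 0 (mod 2), so 1 ∈ ℤ/62ℤ has no preimage. So σ is not surjective.
Since σ is not surjective, we find the least positive k with σ(k) = σ(0): this means 56k ≡ 0 (mod 62), i.e. 62 ∣ 56k. Since gcd(56, 62) = 2, dividing through by 2 this holds exactly when 31 ∣ 28k, and as gcd(28, 31) = 1, exactly when 31 ∣ k.
The smallest positive such k is 31.

31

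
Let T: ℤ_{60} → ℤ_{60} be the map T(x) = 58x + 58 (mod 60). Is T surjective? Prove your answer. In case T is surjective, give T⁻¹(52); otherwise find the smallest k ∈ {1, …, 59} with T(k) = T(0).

30

Recall that T is surjective if every y in the codomain equals T(x) for some x in the domain.
Since gcd(58, 60) = 2, we have 58x ≡ 0 (mod 2) for all x, so T(x) ≡ 0 (mod 2).
But 1 ≢ 0 (mod 2), so 1 ∈ ℤ_{60} has no preimage. So T is not surjective.
Since T is not surjective, we find the least positive k with T(k) = T(0): this means 58k ≡ 0 (mod 60), i.e. 60 ∣ 58k. Since gcd(58, 60) = 2, dividing through by 2 this holds exactly when 30 ∣ 29k, and as gcd(29, 30) = 1, exactly when 30 ∣ k.
The smallest positive such k is 30.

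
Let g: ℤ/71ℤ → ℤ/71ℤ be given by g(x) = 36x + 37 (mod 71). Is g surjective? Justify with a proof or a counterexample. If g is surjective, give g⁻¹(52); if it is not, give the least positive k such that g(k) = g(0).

30

Since gcd(36, 71) = 1, 36 is invertible modulo 71. Euclid's algorithm: 71 = 1·36 + 35, 36 = 1·35 + 1; back-substituting gives 1 = 2·36 − 1·71, so 36⁻¹ ≡ 2 (mod 71).
For any y ∈ ℤ/71ℤ, x = 2(y − 37) mod 71 satisfies g(x) = 36·2(y − 37) + 37 ≡ y (since 36·2 ≡ 1 mod 71). So every y has a preimage.
Hence g is surjective.
Since g is surjective, we find g⁻¹(52): we need 36x ≡ 52 − 37 ≡ 15 (mod 71). Using 36⁻¹ = 2: x ≡ 2·15 = 30, so x = 30.
Check: g(30) = 36·30 + 37 = 1117 = 15·71 + 52 ≡ 52 (mod 71).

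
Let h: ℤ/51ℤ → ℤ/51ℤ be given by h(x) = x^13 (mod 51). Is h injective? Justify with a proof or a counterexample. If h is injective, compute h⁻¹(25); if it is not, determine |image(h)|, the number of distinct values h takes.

43

Computing x^13 mod 51 for each x (by repeated squaring, reducing mod 51 at every step), the values h(0), h(1), …, h(50) are: 0, 1, 32, 12, 4, 20, 27, 40, 26, 42, 28, 41, 48, 13, 5, 36, 16, 17, 18, 49, 29, 21, 37, 44, 6, 43, 8, 45, 7, 14, 30, 22, 2, 33, 34, 35, 15, 46, 38, 3, 10, 23, 9, 25, 11, 24, 31, 47, 39, 19, 50.
Every element of ℤ/51ℤ appears exactly once in this list, so h is a bijection, and in particular injective.
Since h is injective, we read off the preimage of 25 from the same table: h(43) = 25, so h⁻¹(25) = 43.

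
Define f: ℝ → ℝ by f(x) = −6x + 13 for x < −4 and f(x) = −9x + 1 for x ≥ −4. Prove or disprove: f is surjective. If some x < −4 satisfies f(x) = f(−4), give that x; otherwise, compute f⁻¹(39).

Both pieces are strictly decreasing (slopes −6 and −9), so each is injective on its own interval.
The left piece maps (−∞, −4) onto (37, ∞); the right piece maps [−4, ∞) onto (−∞, 37].
These images together cover ℝ, so f is surjective.
Because the two images are disjoint, no x < −4 has f(x) = f(−4), so we compute f⁻¹(39): 39 lies in (37, ∞), so solve −6x + 13 = 39: x = (39 − 13)/(−6) = −13/3.

-13/3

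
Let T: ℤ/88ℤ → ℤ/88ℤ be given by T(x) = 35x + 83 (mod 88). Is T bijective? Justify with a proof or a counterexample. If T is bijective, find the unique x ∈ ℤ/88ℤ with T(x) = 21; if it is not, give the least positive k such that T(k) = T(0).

46

By definition, injectivity means: for all a, b in the domain, T(a) = T(b) implies a = b.
Suppose T(a) = T(b) in ℤ/88ℤ. Then 35a + 83 ≡ 35b + 83 (mod 88), thus 35(a − b) ≡ 0 (mod 88).
Since gcd(35, 88) = 1, 35 is invertible modulo 88, therefore a − b ≡ 0 (mod 88), i.e. a = b.
We now compute 35⁻¹ mod 88 explicitly. Euclid's algorithm: 88 = 2·35 + 18, 35 = 1·18 + 17, 18 = 1·17 + 1; back-substituting gives 1 = 83·35 − 33·88, so 35⁻¹ ≡ 83 (mod 88).
For any y ∈ ℤ/88ℤ, x = 83(y − 83) mod 88 satisfies T(x) = 35·83(y − 83) + 83 ≡ y (since 35·83 ≡ 1 mod 88). So every y has a preimage.
So T is bijective.
Since T is bijective, we compute T⁻¹(21): solve 35x + 83 ≡ 21 (mod 88), i.e. 35x ≡ 26 (mod 88).
Multiplying by 35⁻¹ = 83 gives x ≡ 83·26 = 2158 = 24·88 + 46 ≡ 46 (mod 88).
Check: T(46) = 35·46 + 83 = 1693 = 19·88 + 21 ≡ 21 (mod 88).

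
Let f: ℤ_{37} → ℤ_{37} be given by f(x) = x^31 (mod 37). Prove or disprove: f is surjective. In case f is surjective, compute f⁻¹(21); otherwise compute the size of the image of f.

25

Since 37 is prime, the nonzero elements of ℤ_{37} form a cyclic group of order 36.
As gcd(31, 36) = 1, raising to the 31st power is a bijection on this group: if x_1^31 ≡ x_2^31 then (x_1x_2^{−1})^31 = 1, and the only element of order dividing gcd(31, 36) = 1 is 1, so x_1 = x_2.
With f(0) = 0 this makes f injective on all of ℤ_{37}, hence bijective (finite equal-size domain and codomain). In particular f is surjective.
Since f is surjective, we find the preimage of 21. The inverse of x ↦ x^31 on (ℤ_{37})^× is x ↦ x^7, because 31·7 = 217 = 6·36 + 1 ≡ 1 (mod 36) and x^{36} = 1 for x ≠ 0 (Fermat). So f⁻¹(21) = 21^7 mod 37.
Repeated squaring mod 37: 21^1 ≡ 21, 21^2 ≡ 21² = 441 ≡ 34, 21^4 ≡ 34² = 1156 ≡ 9. Since 7 = 4 + 2 + 1, 21^7 ≡ 9·34·21: 9·34 = 306 ≡ 10, then 10·21 = 210 ≡ 25. So 21^7 ≡ 25 (mod 37).
Hence f⁻¹(21) = 25.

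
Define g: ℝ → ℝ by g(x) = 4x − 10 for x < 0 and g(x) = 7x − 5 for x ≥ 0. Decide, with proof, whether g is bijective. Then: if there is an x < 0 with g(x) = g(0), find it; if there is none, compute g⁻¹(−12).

Both pieces are strictly increasing (slopes 4 and 7), so each is injective on its own interval.
The left piece maps (−∞, 0) onto (−∞, −10); the right piece maps [0, ∞) onto [−5, ∞).
The images leave a gap (−10 has no preimage), so g is not surjective, hence not bijective.
Because the two images are disjoint, no x < 0 has g(x) = g(0), so we compute g⁻¹(−12): −12 lies in (−∞, −10), so solve 4x − 10 = −12: x = (−12 + 10)/4 = −1/2.

-1/2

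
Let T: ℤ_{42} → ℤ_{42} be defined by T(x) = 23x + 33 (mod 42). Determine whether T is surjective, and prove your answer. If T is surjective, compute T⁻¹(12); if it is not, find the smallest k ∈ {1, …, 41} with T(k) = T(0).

21

Since gcd(23, 42) = 1, 23 is invertible modulo 42. Euclid's algorithm: 42 = 1·23 + 19, 23 = 1·19 + 4, 19 = 4·4 + 3, 4 = 1·3 + 1; back-substituting gives 1 = 11·23 − 6·42, so 23⁻¹ ≡ 11 (mod 42).
For any y ∈ ℤ_{42}, x = 11(y − 33) mod 42 satisfies T(x) = 23·11(y − 33) + 33 ≡ y (since 23·11 ≡ 1 mod 42). So every y has a preimage.
So T is surjective.
Since T is surjective, we find T⁻¹(12): we need 23x ≡ 12 − 33 ≡ 21 (mod 42). Using 23⁻¹ = 11: x ≡ 11·21 = 231 = 5·42 + 21, so x = 21.
Check: T(21) = 23·21 + 33 = 516 = 12·42 + 12 ≡ 12 (mod 42).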